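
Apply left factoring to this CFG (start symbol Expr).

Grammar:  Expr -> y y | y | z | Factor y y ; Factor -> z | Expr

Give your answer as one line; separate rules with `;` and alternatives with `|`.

Expr has alternatives sharing prefix 'y': factor to Expr → y Expr1 with Expr1 → y | ε.

Expr -> z | Factor y y | y Expr1; Factor -> z | Expr; Expr1 -> y | ε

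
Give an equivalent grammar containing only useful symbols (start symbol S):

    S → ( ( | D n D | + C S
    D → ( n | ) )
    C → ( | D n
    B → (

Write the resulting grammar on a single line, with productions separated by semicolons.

Generating nonterminals: {B, C, D, S}.
Reachable from S after that: {C, D, S}.
Removed useless symbols: {B} and every production mentioning them.

S → ( ( | D n D | + C S; D → ( n | ) ); C → ( | D n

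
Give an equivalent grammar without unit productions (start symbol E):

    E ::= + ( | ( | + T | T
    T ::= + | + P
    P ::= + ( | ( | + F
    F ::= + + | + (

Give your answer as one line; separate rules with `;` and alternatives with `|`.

E ::= + ( | ( | + T | + | + P; T ::= + | + P; P ::= + ( | ( | + F; F ::= + + | + (

Unit pairs: E ⇒* {T}.
Replace each nonterminal's rules with the union of the non-unit rules of every nonterminal it unit-derives.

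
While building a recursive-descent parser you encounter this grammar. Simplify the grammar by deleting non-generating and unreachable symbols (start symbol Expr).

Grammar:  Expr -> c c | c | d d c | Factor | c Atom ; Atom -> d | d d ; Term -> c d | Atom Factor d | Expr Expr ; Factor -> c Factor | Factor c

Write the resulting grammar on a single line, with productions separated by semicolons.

Expr -> c c | c | d d c | c Atom; Atom -> d | d d

Generating nonterminals: {Atom, Expr, Term}.
Reachable from Expr after that: {Atom, Expr}.
Removed useless symbols: {Factor, Term} and every production mentioning them.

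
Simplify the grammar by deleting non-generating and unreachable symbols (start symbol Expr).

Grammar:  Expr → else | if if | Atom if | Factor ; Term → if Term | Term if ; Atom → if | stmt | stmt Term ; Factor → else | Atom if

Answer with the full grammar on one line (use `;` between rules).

Generating nonterminals: {Atom, Expr, Factor}.
Reachable from Expr after that: {Atom, Expr, Factor}.
Removed useless symbols: {Term} and every production mentioning them.

Expr → else | if if | Atom if | Factor; Atom → if | stmt; Factor → else | Atom if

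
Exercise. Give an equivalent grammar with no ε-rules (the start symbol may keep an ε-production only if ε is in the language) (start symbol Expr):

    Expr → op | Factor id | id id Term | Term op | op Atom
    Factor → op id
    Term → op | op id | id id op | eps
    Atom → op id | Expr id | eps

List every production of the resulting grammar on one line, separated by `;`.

Expr → op | Factor id | id id Term | id id | Term op | op Atom; Factor → op id; Term → op | op id | id id op; Atom → op id | Expr id

Nullable nonterminals: {Atom, Term}.
ε ∉ L(G), so no ε-production is kept.
For each production, add variants omitting each subset of nullable occurrences: Expr → id id Term gives id id Term | id id.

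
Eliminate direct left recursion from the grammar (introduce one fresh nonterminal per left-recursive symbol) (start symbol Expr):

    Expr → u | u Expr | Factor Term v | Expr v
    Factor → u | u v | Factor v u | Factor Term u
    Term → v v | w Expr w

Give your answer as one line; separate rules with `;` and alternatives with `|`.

Expr → u Expr1 | u Expr Expr1 | Factor Term v Expr1; Factor → u Factor1 | u v Factor1; Term → v v | w Expr w; Expr1 → v Expr1 | eps; Factor1 → v u Factor1 | Term u Factor1 | eps

Directly left-recursive nonterminals: Expr, Factor.
For Expr: α = {v}, β = {u, u Expr, Factor Term v}. Rewrite as Expr → β Expr1 and Expr1 → α Expr1 | ε.
For Factor: α = {v u, Term u}, β = {u, u v}. Rewrite as Factor → β Factor1 and Factor1 → α Factor1 | ε.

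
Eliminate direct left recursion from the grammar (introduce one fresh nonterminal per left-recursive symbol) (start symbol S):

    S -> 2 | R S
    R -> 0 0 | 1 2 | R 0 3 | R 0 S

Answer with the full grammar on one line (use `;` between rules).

R is directly left-recursive.
For R: α = {0 3, 0 S}, β = {0 0, 1 2}. Rewrite as R → β R' and R' → α R' | ε.

S -> 2 | R S; R -> 0 0 R' | 1 2 R'; R' -> 0 3 R' | 0 S R' | eps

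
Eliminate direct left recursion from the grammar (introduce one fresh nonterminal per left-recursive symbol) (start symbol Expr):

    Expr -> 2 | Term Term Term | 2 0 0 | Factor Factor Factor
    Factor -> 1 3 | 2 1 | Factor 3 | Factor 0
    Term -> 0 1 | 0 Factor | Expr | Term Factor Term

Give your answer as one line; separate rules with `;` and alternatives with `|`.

Expr -> 2 | Term Term Term | 2 0 0 | Factor Factor Factor; Factor -> 1 3 Factor1 | 2 1 Factor1; Term -> 0 1 Term1 | 0 Factor Term1 | Expr Term1; Factor1 -> 3 Factor1 | 0 Factor1 | ε; Term1 -> Factor Term Term1 | ε

Directly left-recursive nonterminals: Factor, Term.
For Factor: α = {3, 0}, β = {1 3, 2 1}. Rewrite as Factor → β Factor1 and Factor1 → α Factor1 | ε.
For Term: α = {Factor Term}, β = {0 1, 0 Factor, Expr}. Rewrite as Term → β Term1 and Term1 → α Term1 | ε.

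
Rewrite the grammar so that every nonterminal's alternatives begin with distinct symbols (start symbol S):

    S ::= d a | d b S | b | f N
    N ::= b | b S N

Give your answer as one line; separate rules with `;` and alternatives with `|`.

S has alternatives sharing prefix 'd': factor to S → d S' with S' → a | b S.
N has alternatives sharing prefix 'b': factor to N → b N' with N' → ε | S N.

S ::= b | f N | d S'; N ::= b N'; S' ::= a | b S; N' ::= epsilon | S N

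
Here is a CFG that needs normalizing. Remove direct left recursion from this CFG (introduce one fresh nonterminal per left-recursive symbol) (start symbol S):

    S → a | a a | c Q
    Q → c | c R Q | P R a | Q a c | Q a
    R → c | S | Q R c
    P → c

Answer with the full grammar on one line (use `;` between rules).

S → a | a a | c Q; Q → c Q' | c R Q Q' | P R a Q'; R → c | S | Q R c; P → c; Q' → a c Q' | a Q' | ε

Directly left-recursive nonterminal: Q.
For Q: α = {a c, a}, β = {c, c R Q, P R a}. Rewrite as Q → β Q' and Q' → α Q' | ε.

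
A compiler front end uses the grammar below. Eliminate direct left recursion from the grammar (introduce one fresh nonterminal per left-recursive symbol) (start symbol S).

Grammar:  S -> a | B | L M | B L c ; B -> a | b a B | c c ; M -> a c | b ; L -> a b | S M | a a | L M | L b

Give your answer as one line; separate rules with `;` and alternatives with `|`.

S -> a | B | L M | B L c; B -> a | b a B | c c; M -> a c | b; L -> a b L' | S M L' | a a L'; L' -> M L' | b L' | ε

Directly left-recursive nonterminal: L.
For L: α = {M, b}, β = {a b, S M, a a}. Rewrite as L → β L' and L' → α L' | ε.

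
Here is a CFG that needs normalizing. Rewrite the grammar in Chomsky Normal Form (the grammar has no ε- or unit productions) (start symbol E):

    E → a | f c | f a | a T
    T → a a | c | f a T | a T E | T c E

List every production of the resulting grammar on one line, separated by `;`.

Introduce a nonterminal for each terminal appearing in a rule of length ≥ 2: X1 → f, X2 → c, X3 → a.
Binarize each right-hand side of length ≥ 3 by chaining fresh nonterminals (Y1, Y2, …): affected rules were T → X1 X3 T; T → X3 T E; T → T X2 E.

E → a | X1 X2 | X1 X3 | X3 T; T → X3 X3 | c | X1 Y1 | X3 Y2 | T Y3; X1 → f; X2 → c; X3 → a; Y1 → X3 T; Y2 → T E; Y3 → X2 E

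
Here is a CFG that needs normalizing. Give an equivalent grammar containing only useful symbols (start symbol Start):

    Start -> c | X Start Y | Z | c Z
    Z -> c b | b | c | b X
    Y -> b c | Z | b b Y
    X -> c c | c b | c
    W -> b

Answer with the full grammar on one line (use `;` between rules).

Start -> c | X Start Y | Z | c Z; Z -> c b | b | c | b X; Y -> b c | Z | b b Y; X -> c c | c b | c

Generating nonterminals: {Start, W, X, Y, Z}.
Reachable from Start after that: {Start, X, Y, Z}.
Removed useless symbols: {W} and every production mentioning them.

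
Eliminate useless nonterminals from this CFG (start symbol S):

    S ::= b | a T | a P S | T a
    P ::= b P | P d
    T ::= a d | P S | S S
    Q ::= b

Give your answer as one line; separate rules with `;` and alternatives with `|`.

Generating nonterminals: {Q, S, T}.
Reachable from S after that: {S, T}.
Removed useless symbols: {P, Q} and every production mentioning them.

S ::= b | a T | T a; T ::= a d | S S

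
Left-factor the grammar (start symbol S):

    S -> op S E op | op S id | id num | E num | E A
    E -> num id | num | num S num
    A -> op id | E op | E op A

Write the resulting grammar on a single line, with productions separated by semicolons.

S has alternatives sharing prefix 'op S': factor to S → op S S' with S' → E op | id.
S has alternatives sharing prefix 'E': factor to S → E S'' with S'' → num | A.
E has alternatives sharing prefix 'num': factor to E → num E' with E' → id | ε | S num.
A has alternatives sharing prefix 'E op': factor to A → E op A' with A' → ε | A.

S -> id num | op S S' | E S''; E -> num E'; A -> op id | E op A'; S' -> E op | id; S'' -> num | A; E' -> id | ε | S num; A' -> ε | A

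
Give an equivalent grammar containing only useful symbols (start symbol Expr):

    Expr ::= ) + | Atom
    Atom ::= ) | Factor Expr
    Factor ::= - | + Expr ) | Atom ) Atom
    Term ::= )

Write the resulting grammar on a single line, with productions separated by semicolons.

Generating nonterminals: {Atom, Expr, Factor, Term}.
Reachable from Expr after that: {Atom, Expr, Factor}.
Removed useless symbols: {Term} and every production mentioning them.

Expr ::= ) + | Atom; Atom ::= ) | Factor Expr; Factor ::= - | + Expr ) | Atom ) Atom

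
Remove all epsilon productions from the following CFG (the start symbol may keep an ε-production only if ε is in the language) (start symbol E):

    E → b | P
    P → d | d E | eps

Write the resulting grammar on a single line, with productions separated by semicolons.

E → b | P | eps; P → d | d E

Nullable nonterminals: {E, P}.
ε ∈ L(G) since E is nullable, so keep E → ε.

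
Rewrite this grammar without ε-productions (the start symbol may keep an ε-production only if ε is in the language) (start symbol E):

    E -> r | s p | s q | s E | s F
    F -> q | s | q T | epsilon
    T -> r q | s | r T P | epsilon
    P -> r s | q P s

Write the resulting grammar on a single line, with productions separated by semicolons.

E -> r | s p | s q | s E | s F | s; F -> q | s | q T; T -> r q | s | r T P | r P; P -> r s | q P s

The nullable symbols are {F, T}.
ε ∉ L(G), so no ε-production is kept.
For each production, add variants omitting each subset of nullable occurrences: E → s F gives s F | s. T → r T P gives r T P | r P.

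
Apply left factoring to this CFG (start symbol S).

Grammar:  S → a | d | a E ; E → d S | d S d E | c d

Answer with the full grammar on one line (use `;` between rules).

S has alternatives sharing prefix 'a': factor to S → a S' with S' → ε | E.
E has alternatives sharing prefix 'd S': factor to E → d S E' with E' → ε | d E.

S → d | a S'; E → c d | d S E'; S' → ε | E; E' → ε | d E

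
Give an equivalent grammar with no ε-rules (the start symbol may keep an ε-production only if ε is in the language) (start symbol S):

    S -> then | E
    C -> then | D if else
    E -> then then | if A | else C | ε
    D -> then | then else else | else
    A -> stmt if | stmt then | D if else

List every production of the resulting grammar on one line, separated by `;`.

S -> then | E | ε; C -> then | D if else; E -> then then | if A | else C; D -> then | then else else | else; A -> stmt if | stmt then | D if else

Nullable set = {E, S}.
ε ∈ L(G) since S is nullable, so keep S → ε.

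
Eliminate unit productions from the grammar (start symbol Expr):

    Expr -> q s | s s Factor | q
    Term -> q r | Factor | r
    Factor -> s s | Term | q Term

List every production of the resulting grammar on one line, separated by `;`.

Expr -> q s | s s Factor | q; Term -> q r | r | s s | q Term; Factor -> q r | r | s s | q Term

Unit pairs: Factor ⇒* {Term}; Term ⇒* {Factor}.
Replace each nonterminal's rules with the union of the non-unit rules of every nonterminal it unit-derives.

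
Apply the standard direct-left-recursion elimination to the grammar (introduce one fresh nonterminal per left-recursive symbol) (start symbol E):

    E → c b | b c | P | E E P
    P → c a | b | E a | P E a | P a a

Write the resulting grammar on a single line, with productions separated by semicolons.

E → c b E' | b c E' | P E'; P → c a P' | b P' | E a P'; E' → E P E' | epsilon; P' → E a P' | a a P' | epsilon

Left recursion appears on E, P.
For E: α = {E P}, β = {c b, b c, P}. Rewrite as E → β E' and E' → α E' | ε.
For P: α = {E a, a a}, β = {c a, b, E a}. Rewrite as P → β P' and P' → α P' | ε.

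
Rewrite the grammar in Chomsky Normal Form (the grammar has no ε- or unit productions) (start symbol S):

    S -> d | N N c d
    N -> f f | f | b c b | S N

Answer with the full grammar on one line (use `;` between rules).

S -> d | N Y1; N -> X3 X3 | f | X4 Y3 | S N; X1 -> c; X2 -> d; X3 -> f; X4 -> b; Y1 -> N Y2; Y2 -> X1 X2; Y3 -> X1 X4

Introduce a nonterminal for each terminal appearing in a rule of length ≥ 2: X1 → c, X2 → d, X3 → f, X4 → b.
Binarize each right-hand side of length ≥ 3 by chaining fresh nonterminals (Y1, Y2, …): affected rules were S → N N X1 X2; N → X4 X1 X4.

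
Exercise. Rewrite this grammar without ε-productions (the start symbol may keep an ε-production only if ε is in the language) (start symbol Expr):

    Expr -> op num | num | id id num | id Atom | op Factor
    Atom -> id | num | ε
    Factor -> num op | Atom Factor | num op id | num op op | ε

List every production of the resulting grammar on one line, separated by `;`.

Expr -> op num | num | id id num | id Atom | id | op Factor | op; Atom -> id | num; Factor -> num op | Atom Factor | Atom | num op id | num op op

Nullable set = {Atom, Factor}.
ε ∉ L(G), so no ε-production is kept.
For each production, add variants omitting each subset of nullable occurrences: Expr → id Atom gives id Atom | id. Expr → op Factor gives op Factor | op. Factor → Atom Factor gives Atom Factor | Atom.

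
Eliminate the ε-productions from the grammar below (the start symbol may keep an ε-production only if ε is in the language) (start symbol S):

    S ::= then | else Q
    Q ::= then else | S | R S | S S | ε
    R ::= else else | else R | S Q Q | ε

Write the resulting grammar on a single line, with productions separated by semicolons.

Nullable set = {Q, R}.
ε ∉ L(G), so no ε-production is kept.
Expand every rule over subsets of its nullable positions: S → else Q gives else Q | else. R → else R gives else R | else. R → S Q Q gives S Q Q | S Q | S.

S ::= then | else Q | else; Q ::= then else | S | R S | S S; R ::= else else | else R | else | S Q Q | S Q | S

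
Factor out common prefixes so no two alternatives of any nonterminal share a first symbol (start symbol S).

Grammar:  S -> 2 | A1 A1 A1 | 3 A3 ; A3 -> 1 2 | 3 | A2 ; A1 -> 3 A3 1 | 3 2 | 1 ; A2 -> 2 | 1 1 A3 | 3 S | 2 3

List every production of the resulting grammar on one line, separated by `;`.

A1 has alternatives sharing prefix '3': factor to A1 → 3 A1' with A1' → A3 1 | 2.
A2 has alternatives sharing prefix '2': factor to A2 → 2 A2' with A2' → ε | 3.

S -> 2 | A1 A1 A1 | 3 A3; A3 -> 1 2 | 3 | A2; A1 -> 1 | 3 A1'; A2 -> 1 1 A3 | 3 S | 2 A2'; A1' -> A3 1 | 2; A2' -> epsilon | 3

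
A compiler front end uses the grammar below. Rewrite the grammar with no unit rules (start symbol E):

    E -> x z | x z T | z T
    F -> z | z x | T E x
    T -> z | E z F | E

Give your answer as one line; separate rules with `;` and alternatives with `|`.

Unit pairs: T ⇒* {E}.
For every A with A ⇒* B via unit rules, add B's non-unit alternatives to A; then delete every rule of the form X → Y.

E -> x z | x z T | z T; F -> z | z x | T E x; T -> x z | x z T | z T | z | E z F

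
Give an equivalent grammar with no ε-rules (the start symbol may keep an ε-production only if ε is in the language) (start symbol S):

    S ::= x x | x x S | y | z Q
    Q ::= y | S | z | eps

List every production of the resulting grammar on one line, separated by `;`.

Nullable set = {Q}.
ε ∉ L(G), so no ε-production is kept.
Expand every rule over subsets of its nullable positions: S → z Q gives z Q | z.

S ::= x x | x x S | y | z Q | z; Q ::= y | S | z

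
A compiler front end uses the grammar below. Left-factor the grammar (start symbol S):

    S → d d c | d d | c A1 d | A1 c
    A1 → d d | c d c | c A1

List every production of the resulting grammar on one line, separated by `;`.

S → c A1 d | A1 c | d d S'; A1 → d d | c A1'; S' → c | epsilon; A1' → d c | A1

S has alternatives sharing prefix 'd d': factor to S → d d S' with S' → c | ε.
A1 has alternatives sharing prefix 'c': factor to A1 → c A1' with A1' → d c | A1.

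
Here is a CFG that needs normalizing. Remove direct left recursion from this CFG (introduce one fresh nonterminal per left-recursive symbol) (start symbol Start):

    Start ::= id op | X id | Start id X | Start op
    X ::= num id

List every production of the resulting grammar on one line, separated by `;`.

Start ::= id op Start1 | X id Start1; X ::= num id; Start1 ::= id X Start1 | op Start1 | ε

Start is directly left-recursive.
For Start: α = {id X, op}, β = {id op, X id}. Rewrite as Start → β Start1 and Start1 → α Start1 | ε.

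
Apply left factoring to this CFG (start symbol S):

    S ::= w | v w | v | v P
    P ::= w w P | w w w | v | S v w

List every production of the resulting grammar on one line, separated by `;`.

S ::= w | v S'; P ::= v | S v w | w w P'; S' ::= w | ε | P; P' ::= P | w

S has alternatives sharing prefix 'v': factor to S → v S' with S' → w | ε | P.
P has alternatives sharing prefix 'w w': factor to P → w w P' with P' → P | w.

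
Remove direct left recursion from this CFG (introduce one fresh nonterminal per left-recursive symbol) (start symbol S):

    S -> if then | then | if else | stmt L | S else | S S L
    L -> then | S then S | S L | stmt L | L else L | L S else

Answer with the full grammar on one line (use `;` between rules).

S -> if then S' | then S' | if else S' | stmt L S'; L -> then L' | S then S L' | S L L' | stmt L L'; S' -> else S' | S L S' | eps; L' -> else L L' | S else L' | eps

Left recursion appears on S, L.
For S: α = {else, S L}, β = {if then, then, if else, stmt L}. Rewrite as S → β S' and S' → α S' | ε.
For L: α = {else L, S else}, β = {then, S then S, S L, stmt L}. Rewrite as L → β L' and L' → α L' | ε.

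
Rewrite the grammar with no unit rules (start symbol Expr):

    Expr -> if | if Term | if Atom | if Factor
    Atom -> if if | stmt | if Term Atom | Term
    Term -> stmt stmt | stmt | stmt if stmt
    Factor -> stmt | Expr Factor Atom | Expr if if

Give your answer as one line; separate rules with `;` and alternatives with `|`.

Unit pairs: Atom ⇒* {Term}.
For each unit pair (A, B), copy every non-unit production of B to A, then drop all unit productions.

Expr -> if | if Term | if Atom | if Factor; Atom -> stmt stmt | stmt | stmt if stmt | if if | if Term Atom; Term -> stmt stmt | stmt | stmt if stmt; Factor -> stmt | Expr Factor Atom | Expr if if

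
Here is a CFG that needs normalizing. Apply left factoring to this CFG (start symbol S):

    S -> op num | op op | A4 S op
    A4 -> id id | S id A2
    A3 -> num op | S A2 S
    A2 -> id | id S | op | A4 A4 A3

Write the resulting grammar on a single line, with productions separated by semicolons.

S has alternatives sharing prefix 'op': factor to S → op S' with S' → num | op.
A2 has alternatives sharing prefix 'id': factor to A2 → id A2' with A2' → ε | S.

S -> A4 S op | op S'; A4 -> id id | S id A2; A3 -> num op | S A2 S; A2 -> op | A4 A4 A3 | id A2'; S' -> num | op; A2' -> ε | S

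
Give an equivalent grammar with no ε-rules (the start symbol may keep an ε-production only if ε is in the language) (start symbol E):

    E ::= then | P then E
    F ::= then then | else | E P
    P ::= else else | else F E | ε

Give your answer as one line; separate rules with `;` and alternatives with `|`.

E ::= then | P then E | then E; F ::= then then | else | E P | E; P ::= else else | else F E

Nullable set = {P}.
ε ∉ L(G), so no ε-production is kept.
For each production, add variants omitting each subset of nullable occurrences: E → P then E gives P then E | then E. F → E P gives E P | E.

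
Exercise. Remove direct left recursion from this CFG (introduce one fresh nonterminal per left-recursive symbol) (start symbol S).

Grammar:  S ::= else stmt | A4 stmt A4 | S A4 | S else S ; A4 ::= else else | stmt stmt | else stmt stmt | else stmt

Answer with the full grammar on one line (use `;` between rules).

S is directly left-recursive.
For S: α = {A4, else S}, β = {else stmt, A4 stmt A4}. Rewrite as S → β S' and S' → α S' | ε.

S ::= else stmt S' | A4 stmt A4 S'; A4 ::= else else | stmt stmt | else stmt stmt | else stmt; S' ::= A4 S' | else S S' | ε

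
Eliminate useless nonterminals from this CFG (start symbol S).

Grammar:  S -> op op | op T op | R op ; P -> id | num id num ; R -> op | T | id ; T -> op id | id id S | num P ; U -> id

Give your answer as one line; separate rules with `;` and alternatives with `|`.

S -> op op | op T op | R op; P -> id | num id num; R -> op | T | id; T -> op id | id id S | num P

Generating nonterminals: {P, R, S, T, U}.
Reachable from S after that: {P, R, S, T}.
Removed useless symbols: {U} and every production mentioning them.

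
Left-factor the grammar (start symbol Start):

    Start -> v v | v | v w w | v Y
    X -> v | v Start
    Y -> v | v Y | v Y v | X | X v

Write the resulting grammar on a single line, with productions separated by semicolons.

Start has alternatives sharing prefix 'v': factor to Start → v Start1 with Start1 → v | ε | w w | Y.
X has alternatives sharing prefix 'v': factor to X → v X1 with X1 → ε | Start.
Y has alternatives sharing prefix 'v': factor to Y → v Y1 with Y1 → ε | Y | Y v.
Y has alternatives sharing prefix 'X': factor to Y → X Y2 with Y2 → ε | v.
Y1 has alternatives sharing prefix 'Y': factor to Y1 → Y Y11 with Y11 → ε | v.

Start -> v Start1; X -> v X1; Y -> v Y1 | X Y2; Start1 -> v | ε | w w | Y; X1 -> ε | Start; Y1 -> ε | Y Y11; Y2 -> ε | v; Y11 -> ε | v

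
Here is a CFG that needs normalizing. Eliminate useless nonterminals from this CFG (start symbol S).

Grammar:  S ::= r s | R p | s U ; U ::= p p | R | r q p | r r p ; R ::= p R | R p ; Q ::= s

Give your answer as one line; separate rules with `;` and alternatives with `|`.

Generating nonterminals: {Q, S, U}.
Reachable from S after that: {S, U}.
Removed useless symbols: {Q, R} and every production mentioning them.

S ::= r s | s U; U ::= p p | r q p | r r p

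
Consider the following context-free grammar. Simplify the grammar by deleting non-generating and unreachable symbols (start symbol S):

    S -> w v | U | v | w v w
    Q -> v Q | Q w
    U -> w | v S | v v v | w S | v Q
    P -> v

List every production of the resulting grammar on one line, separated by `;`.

Generating nonterminals: {P, S, U}.
Reachable from S after that: {S, U}.
Removed useless symbols: {P, Q} and every production mentioning them.

S -> w v | U | v | w v w; U -> w | v S | v v v | w S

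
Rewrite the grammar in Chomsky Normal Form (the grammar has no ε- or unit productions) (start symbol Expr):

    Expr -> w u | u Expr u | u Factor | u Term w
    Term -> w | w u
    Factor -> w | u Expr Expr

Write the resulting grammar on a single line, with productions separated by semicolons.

Introduce a nonterminal for each terminal appearing in a rule of length ≥ 2: X1 → w, X2 → u.
Binarize each right-hand side of length ≥ 3 by chaining fresh nonterminals (Y1, Y2, …): affected rules were Expr → X2 Expr X2; Expr → X2 Term X1; Factor → X2 Expr Expr.

Expr -> X1 X2 | X2 Y1 | X2 Factor | X2 Y2; Term -> w | X1 X2; Factor -> w | X2 Y3; X1 -> w; X2 -> u; Y1 -> Expr X2; Y2 -> Term X1; Y3 -> Expr Expr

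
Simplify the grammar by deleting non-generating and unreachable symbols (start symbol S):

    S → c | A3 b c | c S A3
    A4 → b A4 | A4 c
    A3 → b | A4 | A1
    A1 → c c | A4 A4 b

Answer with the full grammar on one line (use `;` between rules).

Generating nonterminals: {A1, A3, S}.
Reachable from S after that: {A1, A3, S}.
Removed useless symbols: {A4} and every production mentioning them.

S → c | A3 b c | c S A3; A3 → b | A1; A1 → c c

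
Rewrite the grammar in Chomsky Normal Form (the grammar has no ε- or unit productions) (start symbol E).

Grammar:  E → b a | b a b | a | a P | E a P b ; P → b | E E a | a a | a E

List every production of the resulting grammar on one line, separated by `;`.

Introduce a nonterminal for each terminal appearing in a rule of length ≥ 2: X1 → b, X2 → a.
Binarize each right-hand side of length ≥ 3 by chaining fresh nonterminals (Y1, Y2, …): affected rules were E → X1 X2 X1; E → E X2 P X1; P → E E X2.

E → X1 X2 | X1 Y1 | a | X2 P | E Y2; P → b | E Y4 | X2 X2 | X2 E; X1 → b; X2 → a; Y1 → X2 X1; Y2 → X2 Y3; Y3 → P X1; Y4 → E X2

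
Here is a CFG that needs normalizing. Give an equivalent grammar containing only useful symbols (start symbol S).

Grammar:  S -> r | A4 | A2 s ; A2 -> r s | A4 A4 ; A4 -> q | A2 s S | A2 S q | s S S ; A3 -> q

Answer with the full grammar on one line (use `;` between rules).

Generating nonterminals: {A2, A3, A4, S}.
Reachable from S after that: {A2, A4, S}.
Removed useless symbols: {A3} and every production mentioning them.

S -> r | A4 | A2 s; A2 -> r s | A4 A4; A4 -> q | A2 s S | A2 S q | s S S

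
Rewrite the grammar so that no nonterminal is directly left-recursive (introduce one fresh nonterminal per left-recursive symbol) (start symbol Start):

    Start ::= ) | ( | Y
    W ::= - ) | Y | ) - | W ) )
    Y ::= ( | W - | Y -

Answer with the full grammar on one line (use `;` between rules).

Start ::= ) | ( | Y; W ::= - ) W1 | Y W1 | ) - W1; Y ::= ( Y1 | W - Y1; W1 ::= ) ) W1 | ε; Y1 ::= - Y1 | ε

W, Y are directly left-recursive.
For W: α = {) )}, β = {- ), Y, ) -}. Rewrite as W → β W1 and W1 → α W1 | ε.
For Y: α = {-}, β = {(, W -}. Rewrite as Y → β Y1 and Y1 → α Y1 | ε.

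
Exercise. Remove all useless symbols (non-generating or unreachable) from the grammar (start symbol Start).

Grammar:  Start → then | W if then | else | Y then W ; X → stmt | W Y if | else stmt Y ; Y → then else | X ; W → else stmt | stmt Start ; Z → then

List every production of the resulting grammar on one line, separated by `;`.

Generating nonterminals: {Start, W, X, Y, Z}.
Reachable from Start after that: {Start, W, X, Y}.
Removed useless symbols: {Z} and every production mentioning them.

Start → then | W if then | else | Y then W; X → stmt | W Y if | else stmt Y; Y → then else | X; W → else stmt | stmt Start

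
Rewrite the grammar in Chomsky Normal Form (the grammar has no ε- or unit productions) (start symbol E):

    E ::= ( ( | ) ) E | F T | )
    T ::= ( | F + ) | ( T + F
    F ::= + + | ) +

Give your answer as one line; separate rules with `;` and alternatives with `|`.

Introduce a nonterminal for each terminal appearing in a rule of length ≥ 2: X1 → (, X2 → ), X3 → +.
Binarize each right-hand side of length ≥ 3 by chaining fresh nonterminals (Y1, Y2, …): affected rules were E → X2 X2 E; T → F X3 X2; T → X1 T X3 F.

E ::= X1 X1 | X2 Y1 | F T | ); T ::= ( | F Y2 | X1 Y3; F ::= X3 X3 | X2 X3; X1 ::= (; X2 ::= ); X3 ::= +; Y1 ::= X2 E; Y2 ::= X3 X2; Y3 ::= T Y4; Y4 ::= X3 F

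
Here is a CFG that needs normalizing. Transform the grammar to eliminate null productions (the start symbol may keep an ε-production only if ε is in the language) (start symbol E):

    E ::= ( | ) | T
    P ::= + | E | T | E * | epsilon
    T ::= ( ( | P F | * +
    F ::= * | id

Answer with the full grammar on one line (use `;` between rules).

Nullable set = {P}.
ε ∉ L(G), so no ε-production is kept.
For each production, add variants omitting each subset of nullable occurrences: T → P F gives P F | F.

E ::= ( | ) | T; P ::= + | E | T | E *; T ::= ( ( | P F | F | * +; F ::= * | id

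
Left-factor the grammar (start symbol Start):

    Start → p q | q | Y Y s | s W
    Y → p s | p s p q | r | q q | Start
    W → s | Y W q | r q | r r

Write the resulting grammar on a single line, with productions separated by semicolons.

Y has alternatives sharing prefix 'p s': factor to Y → p s Y1 with Y1 → ε | p q.
W has alternatives sharing prefix 'r': factor to W → r W1 with W1 → q | r.

Start → p q | q | Y Y s | s W; Y → r | q q | Start | p s Y1; W → s | Y W q | r W1; Y1 → ε | p q; W1 → q | r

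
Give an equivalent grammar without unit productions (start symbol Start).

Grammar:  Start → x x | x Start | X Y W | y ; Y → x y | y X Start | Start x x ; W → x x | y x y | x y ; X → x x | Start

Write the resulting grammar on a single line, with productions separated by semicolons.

Start → x x | x Start | X Y W | y; Y → x y | y X Start | Start x x; W → x x | y x y | x y; X → x x | x Start | X Y W | y

Unit pairs: X ⇒* {Start}.
Replace each nonterminal's rules with the union of the non-unit rules of every nonterminal it unit-derives.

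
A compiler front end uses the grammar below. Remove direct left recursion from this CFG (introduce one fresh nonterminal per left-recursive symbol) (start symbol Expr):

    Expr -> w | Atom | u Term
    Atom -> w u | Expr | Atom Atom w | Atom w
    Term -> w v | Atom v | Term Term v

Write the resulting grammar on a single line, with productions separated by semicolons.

Atom, Term are directly left-recursive.
For Atom: α = {Atom w, w}, β = {w u, Expr}. Rewrite as Atom → β Atom1 and Atom1 → α Atom1 | ε.
For Term: α = {Term v}, β = {w v, Atom v}. Rewrite as Term → β Term1 and Term1 → α Term1 | ε.

Expr -> w | Atom | u Term; Atom -> w u Atom1 | Expr Atom1; Term -> w v Term1 | Atom v Term1; Atom1 -> Atom w Atom1 | w Atom1 | ε; Term1 -> Term v Term1 | ε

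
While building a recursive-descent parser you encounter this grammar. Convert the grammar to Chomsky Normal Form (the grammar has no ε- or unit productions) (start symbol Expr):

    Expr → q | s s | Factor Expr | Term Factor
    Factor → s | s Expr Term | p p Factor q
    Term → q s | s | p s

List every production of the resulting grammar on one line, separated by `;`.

Introduce a nonterminal for each terminal appearing in a rule of length ≥ 2: X1 → s, X2 → p, X3 → q.
Binarize each right-hand side of length ≥ 3 by chaining fresh nonterminals (Y1, Y2, …): affected rules were Factor → X1 Expr Term; Factor → X2 X2 Factor X3.

Expr → q | X1 X1 | Factor Expr | Term Factor; Factor → s | X1 Y1 | X2 Y2; Term → X3 X1 | s | X2 X1; X1 → s; X2 → p; X3 → q; Y1 → Expr Term; Y2 → X2 Y3; Y3 → Factor X3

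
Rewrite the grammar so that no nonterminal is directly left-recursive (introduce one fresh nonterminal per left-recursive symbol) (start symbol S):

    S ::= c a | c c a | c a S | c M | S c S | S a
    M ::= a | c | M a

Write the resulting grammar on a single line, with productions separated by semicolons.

Left recursion appears on S, M.
For S: α = {c S, a}, β = {c a, c c a, c a S, c M}. Rewrite as S → β S' and S' → α S' | ε.
For M: α = {a}, β = {a, c}. Rewrite as M → β M' and M' → α M' | ε.

S ::= c a S' | c c a S' | c a S S' | c M S'; M ::= a M' | c M'; S' ::= c S S' | a S' | ε; M' ::= a M' | ε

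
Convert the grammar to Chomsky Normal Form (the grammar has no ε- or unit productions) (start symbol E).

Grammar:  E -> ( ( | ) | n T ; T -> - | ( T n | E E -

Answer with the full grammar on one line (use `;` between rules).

E -> X1 X1 | ) | X2 T; T -> - | X1 Y1 | E Y2; X1 -> (; X2 -> n; X3 -> -; Y1 -> T X2; Y2 -> E X3

Introduce a nonterminal for each terminal appearing in a rule of length ≥ 2: X1 → (, X2 → n, X3 → -.
Binarize each right-hand side of length ≥ 3 by chaining fresh nonterminals (Y1, Y2, …): affected rules were T → X1 T X2; T → E E X3.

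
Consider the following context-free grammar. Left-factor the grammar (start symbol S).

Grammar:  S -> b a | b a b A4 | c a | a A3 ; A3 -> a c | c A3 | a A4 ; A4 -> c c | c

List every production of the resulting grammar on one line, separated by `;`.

S -> c a | a A3 | b a S'; A3 -> c A3 | a A3'; A4 -> c A4'; S' -> ε | b A4; A3' -> c | A4; A4' -> c | ε

S has alternatives sharing prefix 'b a': factor to S → b a S' with S' → ε | b A4.
A3 has alternatives sharing prefix 'a': factor to A3 → a A3' with A3' → c | A4.
A4 has alternatives sharing prefix 'c': factor to A4 → c A4' with A4' → c | ε.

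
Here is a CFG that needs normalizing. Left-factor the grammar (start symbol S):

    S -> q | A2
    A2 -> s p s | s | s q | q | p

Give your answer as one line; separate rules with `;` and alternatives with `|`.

A2 has alternatives sharing prefix 's': factor to A2 → s A2' with A2' → p s | ε | q.

S -> q | A2; A2 -> q | p | s A2'; A2' -> p s | ε | q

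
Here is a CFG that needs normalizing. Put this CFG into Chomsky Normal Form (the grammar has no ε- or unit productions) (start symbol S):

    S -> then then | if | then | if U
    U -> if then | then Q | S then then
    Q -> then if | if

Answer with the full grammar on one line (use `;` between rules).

Introduce a nonterminal for each terminal appearing in a rule of length ≥ 2: X1 → then, X2 → if.
Binarize each right-hand side of length ≥ 3 by chaining fresh nonterminals (Y1, Y2, …): affected rules were U → S X1 X1.

S -> X1 X1 | if | then | X2 U; U -> X2 X1 | X1 Q | S Y1; Q -> X1 X2 | if; X1 -> then; X2 -> if; Y1 -> X1 X1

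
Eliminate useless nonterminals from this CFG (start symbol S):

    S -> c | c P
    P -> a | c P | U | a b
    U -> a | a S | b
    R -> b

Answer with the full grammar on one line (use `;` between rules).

S -> c | c P; P -> a | c P | U | a b; U -> a | a S | b

Generating nonterminals: {P, R, S, U}.
Reachable from S after that: {P, S, U}.
Removed useless symbols: {R} and every production mentioning them.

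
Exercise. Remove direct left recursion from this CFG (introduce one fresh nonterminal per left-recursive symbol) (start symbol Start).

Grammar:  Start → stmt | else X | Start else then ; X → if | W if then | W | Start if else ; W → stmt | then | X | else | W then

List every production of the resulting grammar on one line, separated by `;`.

Start → stmt Start1 | else X Start1; X → if | W if then | W | Start if else; W → stmt W1 | then W1 | X W1 | else W1; Start1 → else then Start1 | ε; W1 → then W1 | ε

Left recursion appears on Start, W.
For Start: α = {else then}, β = {stmt, else X}. Rewrite as Start → β Start1 and Start1 → α Start1 | ε.
For W: α = {then}, β = {stmt, then, X, else}. Rewrite as W → β W1 and W1 → α W1 | ε.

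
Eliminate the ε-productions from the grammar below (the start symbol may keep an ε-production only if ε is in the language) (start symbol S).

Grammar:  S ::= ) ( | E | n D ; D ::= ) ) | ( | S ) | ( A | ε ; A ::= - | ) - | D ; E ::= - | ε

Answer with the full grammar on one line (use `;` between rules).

The nullable symbols are {A, D, E, S}.
ε ∈ L(G) since S is nullable, so keep S → ε.
For each production, add variants omitting each subset of nullable occurrences: S → n D gives n D | n. D → S ) gives S ) | ).

S ::= ) ( | E | n D | n | ε; D ::= ) ) | ( | S ) | ) | ( A; A ::= - | ) - | D; E ::= -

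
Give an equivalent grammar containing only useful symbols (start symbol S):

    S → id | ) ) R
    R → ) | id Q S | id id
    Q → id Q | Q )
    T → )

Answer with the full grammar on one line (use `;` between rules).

Generating nonterminals: {R, S, T}.
Reachable from S after that: {R, S}.
Removed useless symbols: {Q, T} and every production mentioning them.

S → id | ) ) R; R → ) | id id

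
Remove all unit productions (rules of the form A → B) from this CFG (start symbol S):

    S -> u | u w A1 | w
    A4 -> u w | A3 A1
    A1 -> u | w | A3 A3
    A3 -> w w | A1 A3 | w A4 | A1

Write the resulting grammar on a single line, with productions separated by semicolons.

S -> u | u w A1 | w; A4 -> u w | A3 A1; A1 -> u | w | A3 A3; A3 -> u | w | A3 A3 | w w | A1 A3 | w A4

Unit pairs: A3 ⇒* {A1}.
For each unit pair (A, B), copy every non-unit production of B to A, then drop all unit productions.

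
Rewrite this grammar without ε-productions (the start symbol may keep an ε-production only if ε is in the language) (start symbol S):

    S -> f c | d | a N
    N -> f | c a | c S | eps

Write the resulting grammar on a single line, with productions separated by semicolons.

S -> f c | d | a N | a; N -> f | c a | c S

Nullable set = {N}.
ε ∉ L(G), so no ε-production is kept.
Add the nullable-subset variants: S → a N gives a N | a.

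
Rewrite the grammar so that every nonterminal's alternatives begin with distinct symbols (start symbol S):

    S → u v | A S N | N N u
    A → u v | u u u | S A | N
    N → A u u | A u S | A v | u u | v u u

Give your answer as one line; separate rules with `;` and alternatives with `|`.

A has alternatives sharing prefix 'u': factor to A → u A' with A' → v | u u.
N has alternatives sharing prefix 'A': factor to N → A N' with N' → u u | u S | v.
N' has alternatives sharing prefix 'u': factor to N' → u N'' with N'' → u | S.

S → u v | A S N | N N u; A → S A | N | u A'; N → u u | v u u | A N'; A' → v | u u; N' → v | u N''; N'' → u | S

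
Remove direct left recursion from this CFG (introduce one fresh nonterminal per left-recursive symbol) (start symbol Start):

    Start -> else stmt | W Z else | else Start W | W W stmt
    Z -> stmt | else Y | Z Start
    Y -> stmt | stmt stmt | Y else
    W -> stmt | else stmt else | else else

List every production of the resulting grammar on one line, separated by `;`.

Directly left-recursive nonterminals: Z, Y.
For Z: α = {Start}, β = {stmt, else Y}. Rewrite as Z → β Z1 and Z1 → α Z1 | ε.
For Y: α = {else}, β = {stmt, stmt stmt}. Rewrite as Y → β Y1 and Y1 → α Y1 | ε.

Start -> else stmt | W Z else | else Start W | W W stmt; Z -> stmt Z1 | else Y Z1; Y -> stmt Y1 | stmt stmt Y1; W -> stmt | else stmt else | else else; Z1 -> Start Z1 | ε; Y1 -> else Y1 | ε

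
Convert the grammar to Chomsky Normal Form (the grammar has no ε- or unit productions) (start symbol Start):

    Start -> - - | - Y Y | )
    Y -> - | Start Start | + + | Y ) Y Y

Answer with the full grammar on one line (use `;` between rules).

Start -> X1 X1 | X1 Y1 | ); Y -> - | Start Start | X2 X2 | Y Y2; X1 -> -; X2 -> +; X3 -> ); Y1 -> Y Y; Y2 -> X3 Y3; Y3 -> Y Y

Introduce a nonterminal for each terminal appearing in a rule of length ≥ 2: X1 → -, X2 → +, X3 → ).
Binarize each right-hand side of length ≥ 3 by chaining fresh nonterminals (Y1, Y2, …): affected rules were Start → X1 Y Y; Y → Y X3 Y Y.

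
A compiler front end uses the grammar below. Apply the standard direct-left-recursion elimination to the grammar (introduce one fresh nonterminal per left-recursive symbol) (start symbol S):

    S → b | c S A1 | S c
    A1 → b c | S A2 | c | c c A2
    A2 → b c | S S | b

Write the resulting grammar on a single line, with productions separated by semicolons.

S → b S' | c S A1 S'; A1 → b c | S A2 | c | c c A2; A2 → b c | S S | b; S' → c S' | ε

Left recursion appears on S.
For S: α = {c}, β = {b, c S A1}. Rewrite as S → β S' and S' → α S' | ε.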